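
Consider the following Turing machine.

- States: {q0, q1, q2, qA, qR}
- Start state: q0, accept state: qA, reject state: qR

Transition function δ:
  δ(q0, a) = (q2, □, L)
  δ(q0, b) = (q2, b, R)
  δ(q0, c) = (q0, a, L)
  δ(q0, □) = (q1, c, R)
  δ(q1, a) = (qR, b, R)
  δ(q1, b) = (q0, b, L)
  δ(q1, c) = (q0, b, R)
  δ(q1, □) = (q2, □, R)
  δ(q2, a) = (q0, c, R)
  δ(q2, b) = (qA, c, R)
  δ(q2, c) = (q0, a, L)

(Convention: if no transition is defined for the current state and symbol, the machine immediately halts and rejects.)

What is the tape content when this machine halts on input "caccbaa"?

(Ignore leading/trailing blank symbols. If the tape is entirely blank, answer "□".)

Execution trace:
Initial: [q0]caccbaa
Step 1: δ(q0, c) = (q0, a, L) → [q0]□aaccbaa
Step 2: δ(q0, □) = (q1, c, R) → c[q1]aaccbaa
Step 3: δ(q1, a) = (qR, b, R) → cb[qR]accbaa

The machine reaches the reject state qR and halts.

Final tape (ignoring leading/trailing blanks): cbaccbaa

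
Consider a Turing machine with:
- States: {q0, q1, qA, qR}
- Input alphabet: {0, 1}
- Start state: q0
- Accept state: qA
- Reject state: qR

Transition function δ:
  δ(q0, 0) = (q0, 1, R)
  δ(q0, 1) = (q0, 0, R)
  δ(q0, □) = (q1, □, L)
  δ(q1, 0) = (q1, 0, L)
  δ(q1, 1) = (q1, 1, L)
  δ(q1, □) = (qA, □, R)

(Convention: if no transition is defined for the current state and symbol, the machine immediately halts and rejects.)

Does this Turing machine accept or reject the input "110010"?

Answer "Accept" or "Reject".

Execution trace:
Initial: [q0]110010
Step 1: δ(q0, 1) = (q0, 0, R) → 0[q0]10010
Step 2: δ(q0, 1) = (q0, 0, R) → 00[q0]0010
Step 3: δ(q0, 0) = (q0, 1, R) → 001[q0]010
Step 4: δ(q0, 0) = (q0, 1, R) → 0011[q0]10
Step 5: δ(q0, 1) = (q0, 0, R) → 00110[q0]0
Step 6: δ(q0, 0) = (q0, 1, R) → 001101[q0]□
Step 7: δ(q0, □) = (q1, □, L) → 00110[q1]1□
Step 8: δ(q1, 1) = (q1, 1, L) → 0011[q1]01□
Step 9: δ(q1, 0) = (q1, 0, L) → 001[q1]101□
Step 10: δ(q1, 1) = (q1, 1, L) → 00[q1]1101□
Step 11: δ(q1, 1) = (q1, 1, L) → 0[q1]01101□
Step 12: δ(q1, 0) = (q1, 0, L) → [q1]001101□
Step 13: δ(q1, 0) = (q1, 0, L) → [q1]□001101□
Step 14: δ(q1, □) = (qA, □, R) → □[qA]001101□

The machine reaches the accept state qA and halts.

Answer: Accept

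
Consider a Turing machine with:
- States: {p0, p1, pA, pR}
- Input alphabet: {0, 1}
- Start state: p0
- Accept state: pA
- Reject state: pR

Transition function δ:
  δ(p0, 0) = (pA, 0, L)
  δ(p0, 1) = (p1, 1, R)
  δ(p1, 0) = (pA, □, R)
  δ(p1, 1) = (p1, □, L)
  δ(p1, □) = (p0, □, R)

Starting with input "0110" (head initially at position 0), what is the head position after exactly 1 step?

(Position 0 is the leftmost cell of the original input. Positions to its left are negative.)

Execution trace (head position shown):
Step 0: [p0]0110  (head at position 0)
Step 1: move left → [pA]□0110  (head at position -1)

After 1 step, the head is at position -1.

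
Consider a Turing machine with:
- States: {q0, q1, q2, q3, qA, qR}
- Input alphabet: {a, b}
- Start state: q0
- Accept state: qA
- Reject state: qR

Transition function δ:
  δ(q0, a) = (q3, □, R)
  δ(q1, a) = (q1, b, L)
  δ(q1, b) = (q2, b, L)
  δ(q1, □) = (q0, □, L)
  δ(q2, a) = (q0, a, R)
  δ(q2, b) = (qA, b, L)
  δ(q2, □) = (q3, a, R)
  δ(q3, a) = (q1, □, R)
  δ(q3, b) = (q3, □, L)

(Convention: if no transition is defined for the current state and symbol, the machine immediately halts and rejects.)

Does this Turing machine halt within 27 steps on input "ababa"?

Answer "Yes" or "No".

Execution trace:
Initial: [q0]ababa
Step 1: δ(q0, a) = (q3, □, R) → □[q3]baba
Step 2: δ(q3, b) = (q3, □, L) → [q3]□□aba

No transition is defined for δ(q3, □). By convention the machine halts and rejects.
The machine halted after 2 steps (within the 27-step bound).

Answer: Yes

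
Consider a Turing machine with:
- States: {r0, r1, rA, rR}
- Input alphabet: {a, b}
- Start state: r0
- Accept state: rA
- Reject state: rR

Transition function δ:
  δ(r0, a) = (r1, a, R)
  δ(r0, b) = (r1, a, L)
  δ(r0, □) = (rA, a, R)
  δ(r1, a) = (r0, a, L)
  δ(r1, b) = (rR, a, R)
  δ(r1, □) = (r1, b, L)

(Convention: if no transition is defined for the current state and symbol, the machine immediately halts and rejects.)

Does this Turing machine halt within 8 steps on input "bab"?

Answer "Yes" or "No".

Execution trace:
Initial: [r0]bab
Step 1: δ(r0, b) = (r1, a, L) → [r1]□aab
Step 2: δ(r1, □) = (r1, b, L) → [r1]□baab
Step 3: δ(r1, □) = (r1, b, L) → [r1]□bbaab
Step 4: δ(r1, □) = (r1, b, L) → [r1]□bbbaab
Step 5: δ(r1, □) = (r1, b, L) → [r1]□bbbbaab
Step 6: δ(r1, □) = (r1, b, L) → [r1]□bbbbbaab
Step 7: δ(r1, □) = (r1, b, L) → [r1]□bbbbbbaab
Step 8: δ(r1, □) = (r1, b, L) → [r1]□bbbbbbbaab

The machine has not reached a halting state after 8 steps.
The machine did not halt within the 8-step bound.

Answer: No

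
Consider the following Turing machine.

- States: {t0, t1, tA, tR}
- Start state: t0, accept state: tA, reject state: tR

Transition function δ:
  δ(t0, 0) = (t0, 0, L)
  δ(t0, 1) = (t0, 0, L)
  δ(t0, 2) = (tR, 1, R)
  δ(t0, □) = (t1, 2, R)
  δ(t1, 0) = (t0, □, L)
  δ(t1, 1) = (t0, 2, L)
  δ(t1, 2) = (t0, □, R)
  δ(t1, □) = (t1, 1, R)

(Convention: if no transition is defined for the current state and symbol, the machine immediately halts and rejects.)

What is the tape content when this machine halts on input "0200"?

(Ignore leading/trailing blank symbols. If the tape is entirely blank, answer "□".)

Execution trace:
Initial: [t0]0200
Step 1: δ(t0, 0) = (t0, 0, L) → [t0]□0200
Step 2: δ(t0, □) = (t1, 2, R) → 2[t1]0200
Step 3: δ(t1, 0) = (t0, □, L) → [t0]2□200
Step 4: δ(t0, 2) = (tR, 1, R) → 1[tR]□200

The machine reaches the reject state tR and halts.

Final tape (ignoring leading/trailing blanks): 1□200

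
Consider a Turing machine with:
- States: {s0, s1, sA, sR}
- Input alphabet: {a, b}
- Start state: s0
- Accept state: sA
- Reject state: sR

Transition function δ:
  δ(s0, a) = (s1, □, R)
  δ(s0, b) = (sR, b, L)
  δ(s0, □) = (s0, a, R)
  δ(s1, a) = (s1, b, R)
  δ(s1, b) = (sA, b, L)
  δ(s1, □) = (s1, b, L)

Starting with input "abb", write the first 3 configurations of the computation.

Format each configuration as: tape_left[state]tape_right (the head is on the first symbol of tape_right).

Transitions applied:
Step 1: δ(s0, a) = (s1, □, R)
Step 2: δ(s1, b) = (sA, b, L)

The first 3 configurations are:
[s0]abb ⊢ □[s1]bb ⊢ [sA]□bb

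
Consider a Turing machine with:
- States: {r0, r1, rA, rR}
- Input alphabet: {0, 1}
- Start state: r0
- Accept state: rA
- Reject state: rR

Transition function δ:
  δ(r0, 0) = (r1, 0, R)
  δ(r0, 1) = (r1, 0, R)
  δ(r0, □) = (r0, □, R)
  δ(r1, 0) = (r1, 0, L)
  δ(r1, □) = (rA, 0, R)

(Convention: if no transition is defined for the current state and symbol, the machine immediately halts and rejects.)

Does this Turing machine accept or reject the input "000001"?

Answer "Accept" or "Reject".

Execution trace:
Initial: [r0]000001
Step 1: δ(r0, 0) = (r1, 0, R) → 0[r1]00001
Step 2: δ(r1, 0) = (r1, 0, L) → [r1]000001
Step 3: δ(r1, 0) = (r1, 0, L) → [r1]□000001
Step 4: δ(r1, □) = (rA, 0, R) → 0[rA]000001

The machine reaches the accept state rA and halts.

Answer: Accept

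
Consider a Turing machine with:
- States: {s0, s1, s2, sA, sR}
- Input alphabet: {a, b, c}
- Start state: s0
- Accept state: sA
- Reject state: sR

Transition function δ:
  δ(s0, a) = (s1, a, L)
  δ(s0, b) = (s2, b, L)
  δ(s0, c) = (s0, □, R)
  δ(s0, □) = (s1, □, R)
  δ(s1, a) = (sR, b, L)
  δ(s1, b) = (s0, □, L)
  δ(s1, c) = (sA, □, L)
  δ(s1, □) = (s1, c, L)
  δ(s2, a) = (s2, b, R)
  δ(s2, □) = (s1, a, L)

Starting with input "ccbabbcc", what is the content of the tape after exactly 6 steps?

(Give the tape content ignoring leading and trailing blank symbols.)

Execution trace:
Initial: [s0]ccbabbcc
Step 1: δ(s0, c) = (s0, □, R) → □[s0]cbabbcc
Step 2: δ(s0, c) = (s0, □, R) → □□[s0]babbcc
Step 3: δ(s0, b) = (s2, b, L) → □[s2]□babbcc
Step 4: δ(s2, □) = (s1, a, L) → [s1]□ababbcc
Step 5: δ(s1, □) = (s1, c, L) → [s1]□cababbcc
Step 6: δ(s1, □) = (s1, c, L) → [s1]□ccababbcc

After 6 steps, the tape (ignoring leading/trailing blanks) is: ccababbcc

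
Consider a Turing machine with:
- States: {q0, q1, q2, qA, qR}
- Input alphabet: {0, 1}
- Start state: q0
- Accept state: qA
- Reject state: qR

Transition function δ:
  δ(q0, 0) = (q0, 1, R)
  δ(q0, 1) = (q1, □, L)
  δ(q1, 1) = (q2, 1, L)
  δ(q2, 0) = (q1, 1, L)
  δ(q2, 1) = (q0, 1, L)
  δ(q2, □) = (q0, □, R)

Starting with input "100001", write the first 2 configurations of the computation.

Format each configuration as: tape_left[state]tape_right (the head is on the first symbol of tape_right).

Transitions applied:
Step 1: δ(q0, 1) = (q1, □, L)

The first 2 configurations are:
[q0]100001 ⊢ [q1]□□00001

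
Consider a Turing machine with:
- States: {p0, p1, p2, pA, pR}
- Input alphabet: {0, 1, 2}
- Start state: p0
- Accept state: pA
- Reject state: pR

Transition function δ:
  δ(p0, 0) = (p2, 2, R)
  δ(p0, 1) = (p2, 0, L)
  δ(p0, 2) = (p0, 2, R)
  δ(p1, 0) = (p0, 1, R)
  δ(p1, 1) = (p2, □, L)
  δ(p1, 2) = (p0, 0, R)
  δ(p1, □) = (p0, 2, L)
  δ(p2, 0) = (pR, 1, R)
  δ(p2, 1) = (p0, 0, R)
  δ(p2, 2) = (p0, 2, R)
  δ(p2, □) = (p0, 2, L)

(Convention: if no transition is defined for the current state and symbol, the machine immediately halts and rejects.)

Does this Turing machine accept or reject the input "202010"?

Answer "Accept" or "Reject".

Execution trace:
Initial: [p0]202010
Step 1: δ(p0, 2) = (p0, 2, R) → 2[p0]02010
Step 2: δ(p0, 0) = (p2, 2, R) → 22[p2]2010
Step 3: δ(p2, 2) = (p0, 2, R) → 222[p0]010
Step 4: δ(p0, 0) = (p2, 2, R) → 2222[p2]10
Step 5: δ(p2, 1) = (p0, 0, R) → 22220[p0]0
Step 6: δ(p0, 0) = (p2, 2, R) → 222202[p2]□
Step 7: δ(p2, □) = (p0, 2, L) → 22220[p0]22
Step 8: δ(p0, 2) = (p0, 2, R) → 222202[p0]2
Step 9: δ(p0, 2) = (p0, 2, R) → 2222022[p0]□

No transition is defined for δ(p0, □). By convention the machine halts and rejects.

Answer: Reject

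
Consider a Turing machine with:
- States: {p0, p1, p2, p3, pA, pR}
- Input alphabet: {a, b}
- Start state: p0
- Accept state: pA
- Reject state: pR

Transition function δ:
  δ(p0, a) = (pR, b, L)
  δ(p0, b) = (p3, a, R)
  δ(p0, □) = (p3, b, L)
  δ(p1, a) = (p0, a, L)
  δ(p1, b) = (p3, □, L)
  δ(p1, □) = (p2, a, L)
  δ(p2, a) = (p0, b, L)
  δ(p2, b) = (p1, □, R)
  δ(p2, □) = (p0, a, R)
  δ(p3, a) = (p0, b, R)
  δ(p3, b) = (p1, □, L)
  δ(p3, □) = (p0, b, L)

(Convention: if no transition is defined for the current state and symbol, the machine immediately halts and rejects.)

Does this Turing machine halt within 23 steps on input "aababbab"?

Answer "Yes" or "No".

Execution trace:
Initial: [p0]aababbab
Step 1: δ(p0, a) = (pR, b, L) → [pR]□bababbab

The machine reaches the reject state pR and halts.
The machine halted after 1 step (within the 23-step bound).

Answer: Yes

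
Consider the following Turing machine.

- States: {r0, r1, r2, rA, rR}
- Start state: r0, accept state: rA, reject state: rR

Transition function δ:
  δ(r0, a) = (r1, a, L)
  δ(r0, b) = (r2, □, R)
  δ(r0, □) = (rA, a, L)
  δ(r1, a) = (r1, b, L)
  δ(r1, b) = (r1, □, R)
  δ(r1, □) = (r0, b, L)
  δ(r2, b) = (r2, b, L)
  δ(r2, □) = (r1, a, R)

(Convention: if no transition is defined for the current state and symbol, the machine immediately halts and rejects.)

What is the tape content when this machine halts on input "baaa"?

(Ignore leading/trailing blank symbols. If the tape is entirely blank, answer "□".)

Execution trace:
Initial: [r0]baaa
Step 1: δ(r0, b) = (r2, □, R) → □[r2]aaa

No transition is defined for δ(r2, a). By convention the machine halts and rejects.

Final tape (ignoring leading/trailing blanks): aaa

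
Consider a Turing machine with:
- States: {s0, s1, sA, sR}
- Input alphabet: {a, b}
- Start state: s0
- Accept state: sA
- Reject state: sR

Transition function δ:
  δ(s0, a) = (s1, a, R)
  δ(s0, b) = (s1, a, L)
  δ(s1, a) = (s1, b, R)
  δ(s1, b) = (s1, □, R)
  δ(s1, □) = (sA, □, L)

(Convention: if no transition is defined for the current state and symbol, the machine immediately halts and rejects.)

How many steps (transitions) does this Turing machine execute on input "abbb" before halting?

Execution trace:
Initial: [s0]abbb
Step 1: δ(s0, a) = (s1, a, R) → a[s1]bbb
Step 2: δ(s1, b) = (s1, □, R) → a□[s1]bb
Step 3: δ(s1, b) = (s1, □, R) → a□□[s1]b
Step 4: δ(s1, b) = (s1, □, R) → a□□□[s1]□
Step 5: δ(s1, □) = (sA, □, L) → a□□[sA]□□

The machine reaches the accept state sA and halts.

The machine executed 5 steps before halting.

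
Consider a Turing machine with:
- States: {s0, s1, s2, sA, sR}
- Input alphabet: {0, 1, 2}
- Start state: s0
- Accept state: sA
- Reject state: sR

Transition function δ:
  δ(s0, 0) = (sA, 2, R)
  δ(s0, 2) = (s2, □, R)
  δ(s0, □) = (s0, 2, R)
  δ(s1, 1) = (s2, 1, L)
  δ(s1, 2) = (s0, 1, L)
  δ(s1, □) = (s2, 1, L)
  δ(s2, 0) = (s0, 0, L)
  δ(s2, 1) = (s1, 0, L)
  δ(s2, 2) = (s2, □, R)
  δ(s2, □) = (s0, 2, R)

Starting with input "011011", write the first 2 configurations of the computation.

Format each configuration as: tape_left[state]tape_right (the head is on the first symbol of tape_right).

Transitions applied:
Step 1: δ(s0, 0) = (sA, 2, R)

The first 2 configurations are:
[s0]011011 ⊢ 2[sA]11011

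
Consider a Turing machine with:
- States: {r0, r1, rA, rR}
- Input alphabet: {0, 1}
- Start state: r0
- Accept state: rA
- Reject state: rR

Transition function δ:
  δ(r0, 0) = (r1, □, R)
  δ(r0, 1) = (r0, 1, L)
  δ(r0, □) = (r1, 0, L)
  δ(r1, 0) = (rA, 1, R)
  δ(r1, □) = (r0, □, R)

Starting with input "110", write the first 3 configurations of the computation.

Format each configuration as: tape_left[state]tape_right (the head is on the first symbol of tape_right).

Transitions applied:
Step 1: δ(r0, 1) = (r0, 1, L)
Step 2: δ(r0, □) = (r1, 0, L)

The first 3 configurations are:
[r0]110 ⊢ [r0]□110 ⊢ [r1]□0110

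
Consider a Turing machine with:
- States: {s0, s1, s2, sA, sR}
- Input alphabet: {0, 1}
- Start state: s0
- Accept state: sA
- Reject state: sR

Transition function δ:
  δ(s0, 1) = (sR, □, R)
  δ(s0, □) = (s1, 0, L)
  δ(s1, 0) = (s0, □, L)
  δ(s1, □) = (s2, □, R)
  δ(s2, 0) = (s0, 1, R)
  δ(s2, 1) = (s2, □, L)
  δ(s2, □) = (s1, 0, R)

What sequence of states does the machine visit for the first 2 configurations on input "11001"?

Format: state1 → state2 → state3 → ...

Execution trace:
Initial: [s0]11001
Step 1: δ(s0, 1) = (sR, □, R) → □[sR]1001

The machine reaches the reject state sR and halts.

State sequence: s0 → sR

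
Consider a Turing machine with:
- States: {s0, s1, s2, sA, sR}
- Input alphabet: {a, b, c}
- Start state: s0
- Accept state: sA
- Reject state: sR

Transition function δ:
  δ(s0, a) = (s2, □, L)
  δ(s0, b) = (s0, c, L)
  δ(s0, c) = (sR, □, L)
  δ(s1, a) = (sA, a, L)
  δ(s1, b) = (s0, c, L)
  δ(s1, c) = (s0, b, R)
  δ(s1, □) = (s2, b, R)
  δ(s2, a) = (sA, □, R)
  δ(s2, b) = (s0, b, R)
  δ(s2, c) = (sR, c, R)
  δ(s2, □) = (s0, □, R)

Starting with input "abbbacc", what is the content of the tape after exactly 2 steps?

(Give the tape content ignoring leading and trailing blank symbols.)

Execution trace:
Initial: [s0]abbbacc
Step 1: δ(s0, a) = (s2, □, L) → [s2]□□bbbacc
Step 2: δ(s2, □) = (s0, □, R) → □[s0]□bbbacc

No transition is defined for δ(s0, □). By convention the machine halts and rejects.

After 2 steps, the tape (ignoring leading/trailing blanks) is: bbbacc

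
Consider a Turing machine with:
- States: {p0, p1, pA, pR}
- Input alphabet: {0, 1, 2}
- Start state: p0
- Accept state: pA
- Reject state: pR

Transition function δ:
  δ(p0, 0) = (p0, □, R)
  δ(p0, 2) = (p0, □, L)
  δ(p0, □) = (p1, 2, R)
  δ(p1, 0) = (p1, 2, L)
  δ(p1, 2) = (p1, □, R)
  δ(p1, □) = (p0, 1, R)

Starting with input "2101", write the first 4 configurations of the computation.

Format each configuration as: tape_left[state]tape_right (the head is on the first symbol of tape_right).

Transitions applied:
Step 1: δ(p0, 2) = (p0, □, L)
Step 2: δ(p0, □) = (p1, 2, R)
Step 3: δ(p1, □) = (p0, 1, R)

The first 4 configurations are:
[p0]2101 ⊢ [p0]□□101 ⊢ 2[p1]□101 ⊢ 21[p0]101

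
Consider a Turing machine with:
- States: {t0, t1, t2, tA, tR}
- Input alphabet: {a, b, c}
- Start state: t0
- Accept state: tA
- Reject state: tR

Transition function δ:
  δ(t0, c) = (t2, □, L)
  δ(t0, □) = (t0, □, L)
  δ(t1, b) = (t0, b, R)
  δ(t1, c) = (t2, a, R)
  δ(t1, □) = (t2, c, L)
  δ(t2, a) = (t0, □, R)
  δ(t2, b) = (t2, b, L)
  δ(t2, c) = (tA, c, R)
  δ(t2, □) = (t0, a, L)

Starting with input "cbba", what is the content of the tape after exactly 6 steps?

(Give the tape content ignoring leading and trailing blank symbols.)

Execution trace:
Initial: [t0]cbba
Step 1: δ(t0, c) = (t2, □, L) → [t2]□□bba
Step 2: δ(t2, □) = (t0, a, L) → [t0]□a□bba
Step 3: δ(t0, □) = (t0, □, L) → [t0]□□a□bba
Step 4: δ(t0, □) = (t0, □, L) → [t0]□□□a□bba
Step 5: δ(t0, □) = (t0, □, L) → [t0]□□□□a□bba
Step 6: δ(t0, □) = (t0, □, L) → [t0]□□□□□a□bba

After 6 steps, the tape (ignoring leading/trailing blanks) is: a□bba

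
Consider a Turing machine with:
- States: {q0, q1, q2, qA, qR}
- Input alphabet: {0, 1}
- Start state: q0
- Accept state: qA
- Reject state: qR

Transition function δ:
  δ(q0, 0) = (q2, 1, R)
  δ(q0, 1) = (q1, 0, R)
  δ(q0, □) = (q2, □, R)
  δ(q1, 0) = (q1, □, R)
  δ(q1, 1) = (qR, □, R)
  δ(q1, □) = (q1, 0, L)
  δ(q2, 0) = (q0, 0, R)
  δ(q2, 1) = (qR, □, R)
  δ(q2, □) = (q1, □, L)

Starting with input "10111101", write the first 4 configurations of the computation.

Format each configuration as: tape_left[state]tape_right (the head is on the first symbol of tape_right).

Transitions applied:
Step 1: δ(q0, 1) = (q1, 0, R)
Step 2: δ(q1, 0) = (q1, □, R)
Step 3: δ(q1, 1) = (qR, □, R)

The first 4 configurations are:
[q0]10111101 ⊢ 0[q1]0111101 ⊢ 0□[q1]111101 ⊢ 0□□[qR]11101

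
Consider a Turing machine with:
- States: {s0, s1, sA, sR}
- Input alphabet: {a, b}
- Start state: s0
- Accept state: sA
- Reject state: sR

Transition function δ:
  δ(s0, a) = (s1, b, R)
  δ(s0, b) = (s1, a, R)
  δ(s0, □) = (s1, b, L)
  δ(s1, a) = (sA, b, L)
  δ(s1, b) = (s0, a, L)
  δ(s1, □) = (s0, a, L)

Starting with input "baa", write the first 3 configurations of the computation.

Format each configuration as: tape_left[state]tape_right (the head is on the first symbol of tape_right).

Transitions applied:
Step 1: δ(s0, b) = (s1, a, R)
Step 2: δ(s1, a) = (sA, b, L)

The first 3 configurations are:
[s0]baa ⊢ a[s1]aa ⊢ [sA]aba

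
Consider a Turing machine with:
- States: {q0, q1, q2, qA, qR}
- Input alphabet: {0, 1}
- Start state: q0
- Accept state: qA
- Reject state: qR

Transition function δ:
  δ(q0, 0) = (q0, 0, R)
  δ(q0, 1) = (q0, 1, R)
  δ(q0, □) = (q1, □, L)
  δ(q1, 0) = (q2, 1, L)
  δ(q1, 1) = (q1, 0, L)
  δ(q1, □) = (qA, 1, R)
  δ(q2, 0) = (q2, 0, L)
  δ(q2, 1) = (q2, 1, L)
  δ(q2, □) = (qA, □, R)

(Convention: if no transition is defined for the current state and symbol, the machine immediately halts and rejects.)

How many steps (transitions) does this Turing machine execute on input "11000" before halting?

Execution trace:
Initial: [q0]11000
Step 1: δ(q0, 1) = (q0, 1, R) → 1[q0]1000
Step 2: δ(q0, 1) = (q0, 1, R) → 11[q0]000
Step 3: δ(q0, 0) = (q0, 0, R) → 110[q0]00
Step 4: δ(q0, 0) = (q0, 0, R) → 1100[q0]0
Step 5: δ(q0, 0) = (q0, 0, R) → 11000[q0]□
Step 6: δ(q0, □) = (q1, □, L) → 1100[q1]0□
Step 7: δ(q1, 0) = (q2, 1, L) → 110[q2]01□
Step 8: δ(q2, 0) = (q2, 0, L) → 11[q2]001□
Step 9: δ(q2, 0) = (q2, 0, L) → 1[q2]1001□
Step 10: δ(q2, 1) = (q2, 1, L) → [q2]11001□
Step 11: δ(q2, 1) = (q2, 1, L) → [q2]□11001□
Step 12: δ(q2, □) = (qA, □, R) → □[qA]11001□

The machine reaches the accept state qA and halts.

The machine executed 12 steps before halting.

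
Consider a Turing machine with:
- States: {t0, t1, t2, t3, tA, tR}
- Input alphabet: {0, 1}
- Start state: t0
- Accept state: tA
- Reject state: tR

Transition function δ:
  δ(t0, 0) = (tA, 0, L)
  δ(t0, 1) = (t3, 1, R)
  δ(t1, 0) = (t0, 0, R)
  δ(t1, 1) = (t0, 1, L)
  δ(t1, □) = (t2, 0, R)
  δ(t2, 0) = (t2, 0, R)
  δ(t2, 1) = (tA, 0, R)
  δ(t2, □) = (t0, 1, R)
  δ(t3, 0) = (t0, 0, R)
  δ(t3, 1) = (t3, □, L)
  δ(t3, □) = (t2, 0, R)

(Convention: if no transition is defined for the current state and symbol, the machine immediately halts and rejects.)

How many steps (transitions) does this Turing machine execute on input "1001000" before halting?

Execution trace:
Initial: [t0]1001000
Step 1: δ(t0, 1) = (t3, 1, R) → 1[t3]001000
Step 2: δ(t3, 0) = (t0, 0, R) → 10[t0]01000
Step 3: δ(t0, 0) = (tA, 0, L) → 1[tA]001000

The machine reaches the accept state tA and halts.

The machine executed 3 steps before halting.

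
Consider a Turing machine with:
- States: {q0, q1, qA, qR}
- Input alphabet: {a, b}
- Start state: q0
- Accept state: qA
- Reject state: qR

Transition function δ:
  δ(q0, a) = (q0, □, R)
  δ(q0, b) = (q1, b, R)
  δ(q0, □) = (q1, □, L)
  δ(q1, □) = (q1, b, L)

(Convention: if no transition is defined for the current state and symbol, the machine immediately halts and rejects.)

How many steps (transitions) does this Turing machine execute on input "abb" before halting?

Execution trace:
Initial: [q0]abb
Step 1: δ(q0, a) = (q0, □, R) → □[q0]bb
Step 2: δ(q0, b) = (q1, b, R) → □b[q1]b

No transition is defined for δ(q1, b). By convention the machine halts and rejects.

The machine executed 2 steps before halting.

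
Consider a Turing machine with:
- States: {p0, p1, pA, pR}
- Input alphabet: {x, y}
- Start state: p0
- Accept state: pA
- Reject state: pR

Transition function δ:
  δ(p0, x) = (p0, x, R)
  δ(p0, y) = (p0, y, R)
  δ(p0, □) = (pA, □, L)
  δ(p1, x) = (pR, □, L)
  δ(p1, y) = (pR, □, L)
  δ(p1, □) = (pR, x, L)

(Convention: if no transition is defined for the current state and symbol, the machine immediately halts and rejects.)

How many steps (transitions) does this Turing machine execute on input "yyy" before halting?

Execution trace:
Initial: [p0]yyy
Step 1: δ(p0, y) = (p0, y, R) → y[p0]yy
Step 2: δ(p0, y) = (p0, y, R) → yy[p0]y
Step 3: δ(p0, y) = (p0, y, R) → yyy[p0]□
Step 4: δ(p0, □) = (pA, □, L) → yy[pA]y□

The machine reaches the accept state pA and halts.

The machine executed 4 steps before halting.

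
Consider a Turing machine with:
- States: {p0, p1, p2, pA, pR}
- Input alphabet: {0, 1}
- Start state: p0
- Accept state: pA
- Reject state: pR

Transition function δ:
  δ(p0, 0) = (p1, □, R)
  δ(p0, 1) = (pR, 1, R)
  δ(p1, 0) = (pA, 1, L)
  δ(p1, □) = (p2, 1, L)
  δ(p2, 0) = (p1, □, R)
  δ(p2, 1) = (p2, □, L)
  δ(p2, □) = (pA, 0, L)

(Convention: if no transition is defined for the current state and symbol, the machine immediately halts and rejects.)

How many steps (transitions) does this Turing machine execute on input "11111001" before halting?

Execution trace:
Initial: [p0]11111001
Step 1: δ(p0, 1) = (pR, 1, R) → 1[pR]1111001

The machine reaches the reject state pR and halts.

The machine executed 1 step before halting.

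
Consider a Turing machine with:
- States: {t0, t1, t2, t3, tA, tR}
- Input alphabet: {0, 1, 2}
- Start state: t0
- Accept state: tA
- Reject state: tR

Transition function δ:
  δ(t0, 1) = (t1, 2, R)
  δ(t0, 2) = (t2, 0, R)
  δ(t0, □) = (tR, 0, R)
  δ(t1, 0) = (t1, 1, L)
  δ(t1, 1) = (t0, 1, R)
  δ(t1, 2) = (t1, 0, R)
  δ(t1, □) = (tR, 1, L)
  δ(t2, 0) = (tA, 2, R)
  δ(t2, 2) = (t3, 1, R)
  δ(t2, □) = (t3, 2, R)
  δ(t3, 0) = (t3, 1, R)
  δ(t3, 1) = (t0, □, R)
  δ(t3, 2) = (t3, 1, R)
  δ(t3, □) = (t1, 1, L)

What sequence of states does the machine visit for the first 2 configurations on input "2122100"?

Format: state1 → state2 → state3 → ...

Execution trace:
Initial: [t0]2122100
Step 1: δ(t0, 2) = (t2, 0, R) → 0[t2]122100

No transition is defined for δ(t2, 1). By convention the machine halts and rejects.

State sequence: t0 → t2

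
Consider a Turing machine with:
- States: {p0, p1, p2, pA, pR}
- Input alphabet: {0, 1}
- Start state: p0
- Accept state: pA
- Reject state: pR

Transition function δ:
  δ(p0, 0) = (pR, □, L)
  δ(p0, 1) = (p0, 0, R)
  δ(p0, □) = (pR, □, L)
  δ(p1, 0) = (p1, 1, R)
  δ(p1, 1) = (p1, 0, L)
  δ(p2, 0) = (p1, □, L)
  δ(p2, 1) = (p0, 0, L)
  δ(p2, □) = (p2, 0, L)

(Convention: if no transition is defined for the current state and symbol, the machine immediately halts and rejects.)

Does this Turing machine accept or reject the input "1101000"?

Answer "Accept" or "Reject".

Execution trace:
Initial: [p0]1101000
Step 1: δ(p0, 1) = (p0, 0, R) → 0[p0]101000
Step 2: δ(p0, 1) = (p0, 0, R) → 00[p0]01000
Step 3: δ(p0, 0) = (pR, □, L) → 0[pR]0□1000

The machine reaches the reject state pR and halts.

Answer: Reject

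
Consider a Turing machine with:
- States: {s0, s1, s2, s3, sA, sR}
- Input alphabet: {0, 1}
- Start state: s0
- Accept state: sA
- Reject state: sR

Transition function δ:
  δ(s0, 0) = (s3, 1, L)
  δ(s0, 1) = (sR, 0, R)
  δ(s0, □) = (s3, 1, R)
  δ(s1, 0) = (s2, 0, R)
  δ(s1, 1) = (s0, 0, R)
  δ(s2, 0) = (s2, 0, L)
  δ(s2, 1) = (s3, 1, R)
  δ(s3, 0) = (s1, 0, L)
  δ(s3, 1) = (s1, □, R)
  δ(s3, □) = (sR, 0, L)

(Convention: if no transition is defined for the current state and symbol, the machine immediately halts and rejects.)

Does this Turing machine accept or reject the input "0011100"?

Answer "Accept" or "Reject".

Execution trace:
Initial: [s0]0011100
Step 1: δ(s0, 0) = (s3, 1, L) → [s3]□1011100
Step 2: δ(s3, □) = (sR, 0, L) → [sR]□01011100

The machine reaches the reject state sR and halts.

Answer: Reject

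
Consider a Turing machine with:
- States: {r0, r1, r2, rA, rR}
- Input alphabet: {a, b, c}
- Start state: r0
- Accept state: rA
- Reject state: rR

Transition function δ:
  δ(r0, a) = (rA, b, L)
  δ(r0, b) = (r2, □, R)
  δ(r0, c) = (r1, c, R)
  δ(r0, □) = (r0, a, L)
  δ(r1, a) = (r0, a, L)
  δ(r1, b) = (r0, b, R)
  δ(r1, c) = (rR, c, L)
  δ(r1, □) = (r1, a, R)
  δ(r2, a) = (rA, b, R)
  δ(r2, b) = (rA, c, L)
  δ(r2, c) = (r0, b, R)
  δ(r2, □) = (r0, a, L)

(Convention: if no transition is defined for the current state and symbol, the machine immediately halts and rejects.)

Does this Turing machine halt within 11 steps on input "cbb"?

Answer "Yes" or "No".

Execution trace:
Initial: [r0]cbb
Step 1: δ(r0, c) = (r1, c, R) → c[r1]bb
Step 2: δ(r1, b) = (r0, b, R) → cb[r0]b
Step 3: δ(r0, b) = (r2, □, R) → cb□[r2]□
Step 4: δ(r2, □) = (r0, a, L) → cb[r0]□a
Step 5: δ(r0, □) = (r0, a, L) → c[r0]baa
Step 6: δ(r0, b) = (r2, □, R) → c□[r2]aa
Step 7: δ(r2, a) = (rA, b, R) → c□b[rA]a

The machine reaches the accept state rA and halts.
The machine halted after 7 steps (within the 11-step bound).

Answer: Yes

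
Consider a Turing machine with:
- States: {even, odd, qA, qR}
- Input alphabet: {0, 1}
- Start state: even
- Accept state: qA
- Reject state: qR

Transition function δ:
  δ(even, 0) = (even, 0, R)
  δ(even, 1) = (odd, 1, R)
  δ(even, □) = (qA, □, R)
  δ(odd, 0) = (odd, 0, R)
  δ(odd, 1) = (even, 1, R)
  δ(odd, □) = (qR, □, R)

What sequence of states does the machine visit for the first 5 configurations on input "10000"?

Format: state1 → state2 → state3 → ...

Execution trace:
Initial: [even]10000
Step 1: δ(even, 1) = (odd, 1, R) → 1[odd]0000
Step 2: δ(odd, 0) = (odd, 0, R) → 10[odd]000
Step 3: δ(odd, 0) = (odd, 0, R) → 100[odd]00
Step 4: δ(odd, 0) = (odd, 0, R) → 1000[odd]0

State sequence: even → odd → odd → odd → odd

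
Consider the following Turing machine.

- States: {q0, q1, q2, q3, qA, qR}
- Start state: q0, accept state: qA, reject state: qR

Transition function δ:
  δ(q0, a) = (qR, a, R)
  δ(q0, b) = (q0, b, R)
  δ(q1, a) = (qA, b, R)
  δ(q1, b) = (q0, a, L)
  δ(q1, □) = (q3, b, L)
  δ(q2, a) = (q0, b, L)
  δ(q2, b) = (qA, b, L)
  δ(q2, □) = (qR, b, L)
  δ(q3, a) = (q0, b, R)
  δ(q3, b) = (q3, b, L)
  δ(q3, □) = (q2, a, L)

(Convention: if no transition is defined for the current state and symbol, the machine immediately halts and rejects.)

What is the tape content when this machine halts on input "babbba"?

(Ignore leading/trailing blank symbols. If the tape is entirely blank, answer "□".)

Execution trace:
Initial: [q0]babbba
Step 1: δ(q0, b) = (q0, b, R) → b[q0]abbba
Step 2: δ(q0, a) = (qR, a, R) → ba[qR]bbba

The machine reaches the reject state qR and halts.

Final tape (ignoring leading/trailing blanks): babbba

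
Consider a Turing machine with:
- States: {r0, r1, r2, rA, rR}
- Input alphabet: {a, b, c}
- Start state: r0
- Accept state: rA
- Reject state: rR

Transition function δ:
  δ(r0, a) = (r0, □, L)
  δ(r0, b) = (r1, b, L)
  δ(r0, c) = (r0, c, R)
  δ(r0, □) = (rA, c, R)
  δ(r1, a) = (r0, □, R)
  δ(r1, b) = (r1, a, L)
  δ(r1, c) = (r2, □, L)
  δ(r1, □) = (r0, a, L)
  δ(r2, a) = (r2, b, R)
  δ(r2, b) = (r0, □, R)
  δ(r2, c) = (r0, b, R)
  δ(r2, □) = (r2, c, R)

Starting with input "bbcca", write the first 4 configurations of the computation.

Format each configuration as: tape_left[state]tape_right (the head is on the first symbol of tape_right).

Transitions applied:
Step 1: δ(r0, b) = (r1, b, L)
Step 2: δ(r1, □) = (r0, a, L)
Step 3: δ(r0, □) = (rA, c, R)

The first 4 configurations are:
[r0]bbcca ⊢ [r1]□bbcca ⊢ [r0]□abbcca ⊢ c[rA]abbcca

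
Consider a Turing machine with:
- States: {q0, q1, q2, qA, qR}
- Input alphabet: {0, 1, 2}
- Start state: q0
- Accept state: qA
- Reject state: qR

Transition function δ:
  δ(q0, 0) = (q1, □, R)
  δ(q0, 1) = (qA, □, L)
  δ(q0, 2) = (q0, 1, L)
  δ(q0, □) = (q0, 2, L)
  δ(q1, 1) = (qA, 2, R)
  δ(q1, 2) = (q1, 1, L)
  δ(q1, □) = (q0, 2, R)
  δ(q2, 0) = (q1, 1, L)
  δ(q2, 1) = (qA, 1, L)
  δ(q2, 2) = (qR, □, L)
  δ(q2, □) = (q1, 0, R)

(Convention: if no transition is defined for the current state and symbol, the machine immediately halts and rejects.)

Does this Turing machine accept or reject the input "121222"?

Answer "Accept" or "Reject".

Execution trace:
Initial: [q0]121222
Step 1: δ(q0, 1) = (qA, □, L) → [qA]□□21222

The machine reaches the accept state qA and halts.

Answer: Accept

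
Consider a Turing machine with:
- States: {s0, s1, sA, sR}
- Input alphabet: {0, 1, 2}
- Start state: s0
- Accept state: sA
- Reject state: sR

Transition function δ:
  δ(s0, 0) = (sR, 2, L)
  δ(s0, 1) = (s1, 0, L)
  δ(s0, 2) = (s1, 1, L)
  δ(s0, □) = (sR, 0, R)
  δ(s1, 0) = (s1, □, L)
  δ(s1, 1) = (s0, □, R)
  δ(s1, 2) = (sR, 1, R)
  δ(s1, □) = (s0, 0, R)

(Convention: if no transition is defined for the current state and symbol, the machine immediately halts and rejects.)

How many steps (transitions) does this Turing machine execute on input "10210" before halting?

Execution trace:
Initial: [s0]10210
Step 1: δ(s0, 1) = (s1, 0, L) → [s1]□00210
Step 2: δ(s1, □) = (s0, 0, R) → 0[s0]00210
Step 3: δ(s0, 0) = (sR, 2, L) → [sR]020210

The machine reaches the reject state sR and halts.

The machine executed 3 steps before halting.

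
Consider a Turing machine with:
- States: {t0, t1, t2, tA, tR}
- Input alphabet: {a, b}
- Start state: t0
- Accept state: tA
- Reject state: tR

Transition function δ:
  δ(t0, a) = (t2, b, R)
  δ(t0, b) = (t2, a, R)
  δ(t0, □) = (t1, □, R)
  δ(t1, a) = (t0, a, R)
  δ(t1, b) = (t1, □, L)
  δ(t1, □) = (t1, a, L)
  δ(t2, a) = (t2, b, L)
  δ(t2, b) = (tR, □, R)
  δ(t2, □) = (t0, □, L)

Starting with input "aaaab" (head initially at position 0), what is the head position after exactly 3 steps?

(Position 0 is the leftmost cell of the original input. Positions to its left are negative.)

Execution trace (head position shown):
Step 0: [t0]aaaab  (head at position 0)
Step 1: move right → b[t2]aaab  (head at position 1)
Step 2: move left → [t2]bbaab  (head at position 0)
Step 3: move right → □[tR]baab  (head at position 1)

After 3 steps, the head is at position 1.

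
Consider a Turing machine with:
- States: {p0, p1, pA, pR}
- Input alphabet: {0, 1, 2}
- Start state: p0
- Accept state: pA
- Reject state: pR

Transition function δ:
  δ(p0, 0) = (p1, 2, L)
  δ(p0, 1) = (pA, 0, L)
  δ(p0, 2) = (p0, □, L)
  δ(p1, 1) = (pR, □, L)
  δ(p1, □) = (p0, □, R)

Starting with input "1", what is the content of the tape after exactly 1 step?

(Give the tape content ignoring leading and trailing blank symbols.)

Execution trace:
Initial: [p0]1
Step 1: δ(p0, 1) = (pA, 0, L) → [pA]□0

The machine reaches the accept state pA and halts.

After 1 step, the tape (ignoring leading/trailing blanks) is: 0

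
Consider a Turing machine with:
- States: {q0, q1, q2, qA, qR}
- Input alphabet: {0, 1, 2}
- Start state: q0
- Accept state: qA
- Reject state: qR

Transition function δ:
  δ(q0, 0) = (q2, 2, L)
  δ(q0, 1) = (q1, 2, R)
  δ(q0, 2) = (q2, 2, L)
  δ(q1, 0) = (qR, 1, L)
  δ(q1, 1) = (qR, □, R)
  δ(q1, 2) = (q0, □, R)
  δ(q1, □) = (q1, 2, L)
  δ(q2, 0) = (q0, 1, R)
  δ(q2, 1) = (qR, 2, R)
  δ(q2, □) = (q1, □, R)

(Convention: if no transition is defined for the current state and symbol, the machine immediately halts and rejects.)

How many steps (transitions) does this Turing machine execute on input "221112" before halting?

Execution trace:
Initial: [q0]221112
Step 1: δ(q0, 2) = (q2, 2, L) → [q2]□221112
Step 2: δ(q2, □) = (q1, □, R) → □[q1]221112
Step 3: δ(q1, 2) = (q0, □, R) → □□[q0]21112
Step 4: δ(q0, 2) = (q2, 2, L) → □[q2]□21112
Step 5: δ(q2, □) = (q1, □, R) → □□[q1]21112
Step 6: δ(q1, 2) = (q0, □, R) → □□□[q0]1112
Step 7: δ(q0, 1) = (q1, 2, R) → □□□2[q1]112
Step 8: δ(q1, 1) = (qR, □, R) → □□□2□[qR]12

The machine reaches the reject state qR and halts.

The machine executed 8 steps before halting.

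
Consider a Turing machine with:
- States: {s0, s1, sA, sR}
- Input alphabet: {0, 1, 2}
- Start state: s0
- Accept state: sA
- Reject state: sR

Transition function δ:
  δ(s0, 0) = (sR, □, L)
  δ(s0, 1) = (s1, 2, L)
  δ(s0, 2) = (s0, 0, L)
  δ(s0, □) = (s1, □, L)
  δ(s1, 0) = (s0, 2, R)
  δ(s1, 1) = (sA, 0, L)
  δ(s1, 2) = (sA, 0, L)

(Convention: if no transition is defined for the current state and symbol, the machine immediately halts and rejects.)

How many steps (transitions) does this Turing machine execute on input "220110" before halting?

Execution trace:
Initial: [s0]220110
Step 1: δ(s0, 2) = (s0, 0, L) → [s0]□020110
Step 2: δ(s0, □) = (s1, □, L) → [s1]□□020110

No transition is defined for δ(s1, □). By convention the machine halts and rejects.

The machine executed 2 steps before halting.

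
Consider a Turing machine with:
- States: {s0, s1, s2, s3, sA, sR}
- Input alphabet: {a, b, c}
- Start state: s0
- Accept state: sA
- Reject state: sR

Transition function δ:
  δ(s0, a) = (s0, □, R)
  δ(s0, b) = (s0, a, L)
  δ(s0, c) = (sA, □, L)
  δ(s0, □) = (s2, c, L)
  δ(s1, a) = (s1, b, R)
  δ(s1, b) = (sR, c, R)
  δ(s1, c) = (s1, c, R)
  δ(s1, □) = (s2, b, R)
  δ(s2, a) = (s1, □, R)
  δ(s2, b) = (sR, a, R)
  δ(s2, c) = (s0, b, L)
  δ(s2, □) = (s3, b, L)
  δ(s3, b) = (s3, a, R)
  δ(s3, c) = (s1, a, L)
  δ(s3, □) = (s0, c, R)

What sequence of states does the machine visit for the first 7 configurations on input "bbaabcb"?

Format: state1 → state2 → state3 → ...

Execution trace:
Initial: [s0]bbaabcb
Step 1: δ(s0, b) = (s0, a, L) → [s0]□abaabcb
Step 2: δ(s0, □) = (s2, c, L) → [s2]□cabaabcb
Step 3: δ(s2, □) = (s3, b, L) → [s3]□bcabaabcb
Step 4: δ(s3, □) = (s0, c, R) → c[s0]bcabaabcb
Step 5: δ(s0, b) = (s0, a, L) → [s0]cacabaabcb
Step 6: δ(s0, c) = (sA, □, L) → [sA]□□acabaabcb

The machine reaches the accept state sA and halts.

State sequence: s0 → s0 → s2 → s3 → s0 → s0 → sA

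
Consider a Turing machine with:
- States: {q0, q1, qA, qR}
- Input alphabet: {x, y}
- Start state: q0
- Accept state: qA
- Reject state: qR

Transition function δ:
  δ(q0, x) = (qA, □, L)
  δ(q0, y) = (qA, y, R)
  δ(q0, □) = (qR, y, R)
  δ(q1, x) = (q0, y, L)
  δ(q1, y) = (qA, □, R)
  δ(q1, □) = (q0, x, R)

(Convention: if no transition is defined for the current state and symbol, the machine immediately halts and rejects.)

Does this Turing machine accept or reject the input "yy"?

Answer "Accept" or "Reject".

Execution trace:
Initial: [q0]yy
Step 1: δ(q0, y) = (qA, y, R) → y[qA]y

The machine reaches the accept state qA and halts.

Answer: Accept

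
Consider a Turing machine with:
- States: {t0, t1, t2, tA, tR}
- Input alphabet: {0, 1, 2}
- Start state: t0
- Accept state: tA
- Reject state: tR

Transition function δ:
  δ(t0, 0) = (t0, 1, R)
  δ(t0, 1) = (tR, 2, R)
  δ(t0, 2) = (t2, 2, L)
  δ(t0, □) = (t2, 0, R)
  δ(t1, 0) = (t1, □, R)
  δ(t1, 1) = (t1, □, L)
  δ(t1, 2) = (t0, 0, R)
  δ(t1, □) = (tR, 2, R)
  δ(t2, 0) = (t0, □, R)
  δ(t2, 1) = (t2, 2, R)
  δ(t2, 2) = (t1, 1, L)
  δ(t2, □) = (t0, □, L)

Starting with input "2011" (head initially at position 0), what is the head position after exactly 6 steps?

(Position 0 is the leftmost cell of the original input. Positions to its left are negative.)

Execution trace (head position shown):
Step 0: [t0]2011  (head at position 0)
Step 1: move left → [t2]□2011  (head at position -1)
Step 2: move left → [t0]□□2011  (head at position -2)
Step 3: move right → 0[t2]□2011  (head at position -1)
Step 4: move left → [t0]0□2011  (head at position -2)
Step 5: move right → 1[t0]□2011  (head at position -1)
Step 6: move right → 10[t2]2011  (head at position 0)

After 6 steps, the head is at position 0.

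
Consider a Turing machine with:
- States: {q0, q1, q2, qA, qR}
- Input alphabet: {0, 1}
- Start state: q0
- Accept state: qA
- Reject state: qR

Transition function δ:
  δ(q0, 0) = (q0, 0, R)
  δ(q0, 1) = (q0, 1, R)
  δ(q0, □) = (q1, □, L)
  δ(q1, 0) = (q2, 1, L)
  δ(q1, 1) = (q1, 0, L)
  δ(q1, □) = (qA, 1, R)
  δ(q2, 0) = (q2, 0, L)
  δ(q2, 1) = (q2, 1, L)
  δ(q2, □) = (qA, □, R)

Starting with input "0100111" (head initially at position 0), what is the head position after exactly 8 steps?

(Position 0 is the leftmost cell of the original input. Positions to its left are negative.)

Execution trace (head position shown):
Step 0: [q0]0100111  (head at position 0)
Step 1: move right → 0[q0]100111  (head at position 1)
Step 2: move right → 01[q0]00111  (head at position 2)
Step 3: move right → 010[q0]0111  (head at position 3)
Step 4: move right → 0100[q0]111  (head at position 4)
Step 5: move right → 01001[q0]11  (head at position 5)
Step 6: move right → 010011[q0]1  (head at position 6)
Step 7: move right → 0100111[q0]□  (head at position 7)
Step 8: move left → 010011[q1]1□  (head at position 6)

After 8 steps, the head is at position 6.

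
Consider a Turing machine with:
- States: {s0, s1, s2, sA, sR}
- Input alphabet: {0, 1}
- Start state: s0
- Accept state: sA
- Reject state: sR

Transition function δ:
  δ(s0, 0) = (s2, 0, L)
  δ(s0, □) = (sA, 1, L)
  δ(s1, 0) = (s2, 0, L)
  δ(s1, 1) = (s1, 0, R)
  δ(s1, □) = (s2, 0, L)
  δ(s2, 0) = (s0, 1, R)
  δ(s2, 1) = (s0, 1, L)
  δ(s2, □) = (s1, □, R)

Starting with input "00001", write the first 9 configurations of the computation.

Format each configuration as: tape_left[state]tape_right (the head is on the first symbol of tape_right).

Transitions applied:
Step 1: δ(s0, 0) = (s2, 0, L)
Step 2: δ(s2, □) = (s1, □, R)
Step 3: δ(s1, 0) = (s2, 0, L)
Step 4: δ(s2, □) = (s1, □, R)
Step 5: δ(s1, 0) = (s2, 0, L)
Step 6: δ(s2, □) = (s1, □, R)
Step 7: δ(s1, 0) = (s2, 0, L)
Step 8: δ(s2, □) = (s1, □, R)

The first 9 configurations are:
[s0]00001 ⊢ [s2]□00001 ⊢ □[s1]00001 ⊢ [s2]□00001 ⊢ □[s1]00001 ⊢ [s2]□00001 ⊢ □[s1]00001 ⊢ [s2]□00001 ⊢ □[s1]00001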